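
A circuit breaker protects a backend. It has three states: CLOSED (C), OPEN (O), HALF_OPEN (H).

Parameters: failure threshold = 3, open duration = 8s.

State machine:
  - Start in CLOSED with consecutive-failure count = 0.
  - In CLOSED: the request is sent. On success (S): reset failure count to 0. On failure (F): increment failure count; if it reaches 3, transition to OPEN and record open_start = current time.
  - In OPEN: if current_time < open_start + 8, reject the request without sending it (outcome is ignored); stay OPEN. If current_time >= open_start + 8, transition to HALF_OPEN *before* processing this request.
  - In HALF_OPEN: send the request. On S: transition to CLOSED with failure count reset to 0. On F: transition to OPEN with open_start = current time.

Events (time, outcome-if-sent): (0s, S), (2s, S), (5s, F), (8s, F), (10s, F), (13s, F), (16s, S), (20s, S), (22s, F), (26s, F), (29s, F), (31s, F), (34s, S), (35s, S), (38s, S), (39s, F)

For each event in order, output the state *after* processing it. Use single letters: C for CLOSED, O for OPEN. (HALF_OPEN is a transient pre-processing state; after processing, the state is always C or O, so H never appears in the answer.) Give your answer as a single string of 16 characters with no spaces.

Answer: CCCCOOOCCCOOOOCC

Derivation:
State after each event:
  event#1 t=0s outcome=S: state=CLOSED
  event#2 t=2s outcome=S: state=CLOSED
  event#3 t=5s outcome=F: state=CLOSED
  event#4 t=8s outcome=F: state=CLOSED
  event#5 t=10s outcome=F: state=OPEN
  event#6 t=13s outcome=F: state=OPEN
  event#7 t=16s outcome=S: state=OPEN
  event#8 t=20s outcome=S: state=CLOSED
  event#9 t=22s outcome=F: state=CLOSED
  event#10 t=26s outcome=F: state=CLOSED
  event#11 t=29s outcome=F: state=OPEN
  event#12 t=31s outcome=F: state=OPEN
  event#13 t=34s outcome=S: state=OPEN
  event#14 t=35s outcome=S: state=OPEN
  event#15 t=38s outcome=S: state=CLOSED
  event#16 t=39s outcome=F: state=CLOSED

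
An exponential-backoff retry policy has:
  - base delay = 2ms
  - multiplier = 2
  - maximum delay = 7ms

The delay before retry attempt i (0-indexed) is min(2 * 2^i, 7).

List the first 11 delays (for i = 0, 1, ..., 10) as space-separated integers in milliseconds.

Answer: 2 4 7 7 7 7 7 7 7 7 7

Derivation:
Computing each delay:
  i=0: min(2*2^0, 7) = 2
  i=1: min(2*2^1, 7) = 4
  i=2: min(2*2^2, 7) = 7
  i=3: min(2*2^3, 7) = 7
  i=4: min(2*2^4, 7) = 7
  i=5: min(2*2^5, 7) = 7
  i=6: min(2*2^6, 7) = 7
  i=7: min(2*2^7, 7) = 7
  i=8: min(2*2^8, 7) = 7
  i=9: min(2*2^9, 7) = 7
  i=10: min(2*2^10, 7) = 7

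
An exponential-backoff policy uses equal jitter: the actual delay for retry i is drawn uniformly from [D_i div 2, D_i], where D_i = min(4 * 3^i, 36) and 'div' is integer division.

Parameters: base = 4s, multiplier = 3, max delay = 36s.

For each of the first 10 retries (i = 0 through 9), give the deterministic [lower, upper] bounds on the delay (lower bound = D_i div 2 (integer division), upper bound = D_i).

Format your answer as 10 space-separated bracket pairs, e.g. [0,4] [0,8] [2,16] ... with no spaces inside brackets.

Computing bounds per retry:
  i=0: D_i=min(4*3^0,36)=4, bounds=[2,4]
  i=1: D_i=min(4*3^1,36)=12, bounds=[6,12]
  i=2: D_i=min(4*3^2,36)=36, bounds=[18,36]
  i=3: D_i=min(4*3^3,36)=36, bounds=[18,36]
  i=4: D_i=min(4*3^4,36)=36, bounds=[18,36]
  i=5: D_i=min(4*3^5,36)=36, bounds=[18,36]
  i=6: D_i=min(4*3^6,36)=36, bounds=[18,36]
  i=7: D_i=min(4*3^7,36)=36, bounds=[18,36]
  i=8: D_i=min(4*3^8,36)=36, bounds=[18,36]
  i=9: D_i=min(4*3^9,36)=36, bounds=[18,36]

Answer: [2,4] [6,12] [18,36] [18,36] [18,36] [18,36] [18,36] [18,36] [18,36] [18,36]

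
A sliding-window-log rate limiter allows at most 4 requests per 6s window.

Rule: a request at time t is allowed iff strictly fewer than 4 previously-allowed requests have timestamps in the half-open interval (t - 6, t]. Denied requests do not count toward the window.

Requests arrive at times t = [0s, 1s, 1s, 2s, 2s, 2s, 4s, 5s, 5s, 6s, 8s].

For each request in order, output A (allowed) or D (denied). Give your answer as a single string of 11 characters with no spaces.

Tracking allowed requests in the window:
  req#1 t=0s: ALLOW
  req#2 t=1s: ALLOW
  req#3 t=1s: ALLOW
  req#4 t=2s: ALLOW
  req#5 t=2s: DENY
  req#6 t=2s: DENY
  req#7 t=4s: DENY
  req#8 t=5s: DENY
  req#9 t=5s: DENY
  req#10 t=6s: ALLOW
  req#11 t=8s: ALLOW

Answer: AAAADDDDDAA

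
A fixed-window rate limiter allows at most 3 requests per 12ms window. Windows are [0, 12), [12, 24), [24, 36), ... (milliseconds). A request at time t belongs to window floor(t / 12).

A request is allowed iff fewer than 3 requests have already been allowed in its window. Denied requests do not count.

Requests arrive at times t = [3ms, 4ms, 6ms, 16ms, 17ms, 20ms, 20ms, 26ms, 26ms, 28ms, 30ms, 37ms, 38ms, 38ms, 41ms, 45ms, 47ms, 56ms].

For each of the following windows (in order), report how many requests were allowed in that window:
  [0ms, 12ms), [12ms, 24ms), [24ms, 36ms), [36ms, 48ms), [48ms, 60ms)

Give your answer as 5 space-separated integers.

Processing requests:
  req#1 t=3ms (window 0): ALLOW
  req#2 t=4ms (window 0): ALLOW
  req#3 t=6ms (window 0): ALLOW
  req#4 t=16ms (window 1): ALLOW
  req#5 t=17ms (window 1): ALLOW
  req#6 t=20ms (window 1): ALLOW
  req#7 t=20ms (window 1): DENY
  req#8 t=26ms (window 2): ALLOW
  req#9 t=26ms (window 2): ALLOW
  req#10 t=28ms (window 2): ALLOW
  req#11 t=30ms (window 2): DENY
  req#12 t=37ms (window 3): ALLOW
  req#13 t=38ms (window 3): ALLOW
  req#14 t=38ms (window 3): ALLOW
  req#15 t=41ms (window 3): DENY
  req#16 t=45ms (window 3): DENY
  req#17 t=47ms (window 3): DENY
  req#18 t=56ms (window 4): ALLOW

Allowed counts by window: 3 3 3 3 1

Answer: 3 3 3 3 1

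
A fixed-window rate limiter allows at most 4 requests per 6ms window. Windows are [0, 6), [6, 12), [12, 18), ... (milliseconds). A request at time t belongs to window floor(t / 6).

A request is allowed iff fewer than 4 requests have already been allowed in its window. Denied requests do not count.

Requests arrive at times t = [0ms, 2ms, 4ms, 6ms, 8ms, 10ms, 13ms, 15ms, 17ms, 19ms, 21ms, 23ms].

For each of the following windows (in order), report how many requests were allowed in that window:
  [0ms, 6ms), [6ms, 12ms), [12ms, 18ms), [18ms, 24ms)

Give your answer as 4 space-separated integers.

Answer: 3 3 3 3

Derivation:
Processing requests:
  req#1 t=0ms (window 0): ALLOW
  req#2 t=2ms (window 0): ALLOW
  req#3 t=4ms (window 0): ALLOW
  req#4 t=6ms (window 1): ALLOW
  req#5 t=8ms (window 1): ALLOW
  req#6 t=10ms (window 1): ALLOW
  req#7 t=13ms (window 2): ALLOW
  req#8 t=15ms (window 2): ALLOW
  req#9 t=17ms (window 2): ALLOW
  req#10 t=19ms (window 3): ALLOW
  req#11 t=21ms (window 3): ALLOW
  req#12 t=23ms (window 3): ALLOW

Allowed counts by window: 3 3 3 3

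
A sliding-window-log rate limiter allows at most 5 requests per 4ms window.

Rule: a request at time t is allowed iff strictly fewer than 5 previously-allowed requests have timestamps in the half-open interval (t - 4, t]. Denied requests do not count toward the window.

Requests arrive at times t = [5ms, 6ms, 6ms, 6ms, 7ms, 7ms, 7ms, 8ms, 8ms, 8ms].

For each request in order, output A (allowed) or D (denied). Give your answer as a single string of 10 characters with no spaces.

Tracking allowed requests in the window:
  req#1 t=5ms: ALLOW
  req#2 t=6ms: ALLOW
  req#3 t=6ms: ALLOW
  req#4 t=6ms: ALLOW
  req#5 t=7ms: ALLOW
  req#6 t=7ms: DENY
  req#7 t=7ms: DENY
  req#8 t=8ms: DENY
  req#9 t=8ms: DENY
  req#10 t=8ms: DENY

Answer: AAAAADDDDD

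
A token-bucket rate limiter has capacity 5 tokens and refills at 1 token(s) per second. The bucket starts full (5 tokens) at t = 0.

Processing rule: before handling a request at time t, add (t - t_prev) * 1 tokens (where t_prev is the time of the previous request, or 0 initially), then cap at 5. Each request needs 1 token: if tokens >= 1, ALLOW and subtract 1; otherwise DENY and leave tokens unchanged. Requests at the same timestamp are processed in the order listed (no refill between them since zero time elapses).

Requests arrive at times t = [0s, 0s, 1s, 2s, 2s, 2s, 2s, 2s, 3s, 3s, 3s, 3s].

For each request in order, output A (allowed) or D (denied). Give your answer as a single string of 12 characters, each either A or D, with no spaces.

Answer: AAAAAAADADDD

Derivation:
Simulating step by step:
  req#1 t=0s: ALLOW
  req#2 t=0s: ALLOW
  req#3 t=1s: ALLOW
  req#4 t=2s: ALLOW
  req#5 t=2s: ALLOW
  req#6 t=2s: ALLOW
  req#7 t=2s: ALLOW
  req#8 t=2s: DENY
  req#9 t=3s: ALLOW
  req#10 t=3s: DENY
  req#11 t=3s: DENY
  req#12 t=3s: DENY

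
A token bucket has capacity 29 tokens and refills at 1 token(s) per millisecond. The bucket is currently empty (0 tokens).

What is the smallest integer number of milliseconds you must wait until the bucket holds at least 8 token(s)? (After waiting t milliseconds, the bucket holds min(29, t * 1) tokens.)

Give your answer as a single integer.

Answer: 8

Derivation:
Need t * 1 >= 8, so t >= 8/1.
Smallest integer t = ceil(8/1) = 8.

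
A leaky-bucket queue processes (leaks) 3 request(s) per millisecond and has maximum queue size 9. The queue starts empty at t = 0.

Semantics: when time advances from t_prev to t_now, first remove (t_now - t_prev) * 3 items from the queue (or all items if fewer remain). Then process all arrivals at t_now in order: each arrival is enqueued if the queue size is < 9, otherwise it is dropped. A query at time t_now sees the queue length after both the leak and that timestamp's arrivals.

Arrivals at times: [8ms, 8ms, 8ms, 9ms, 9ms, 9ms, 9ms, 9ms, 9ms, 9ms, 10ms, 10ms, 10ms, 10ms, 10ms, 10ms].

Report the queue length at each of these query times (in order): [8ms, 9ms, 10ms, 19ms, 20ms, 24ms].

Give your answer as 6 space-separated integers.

Queue lengths at query times:
  query t=8ms: backlog = 3
  query t=9ms: backlog = 7
  query t=10ms: backlog = 9
  query t=19ms: backlog = 0
  query t=20ms: backlog = 0
  query t=24ms: backlog = 0

Answer: 3 7 9 0 0 0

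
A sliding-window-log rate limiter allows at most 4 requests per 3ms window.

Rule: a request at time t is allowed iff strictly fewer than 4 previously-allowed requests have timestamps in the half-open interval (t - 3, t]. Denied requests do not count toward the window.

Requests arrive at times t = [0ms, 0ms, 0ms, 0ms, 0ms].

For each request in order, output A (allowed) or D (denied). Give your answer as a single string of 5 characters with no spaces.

Answer: AAAAD

Derivation:
Tracking allowed requests in the window:
  req#1 t=0ms: ALLOW
  req#2 t=0ms: ALLOW
  req#3 t=0ms: ALLOW
  req#4 t=0ms: ALLOW
  req#5 t=0ms: DENY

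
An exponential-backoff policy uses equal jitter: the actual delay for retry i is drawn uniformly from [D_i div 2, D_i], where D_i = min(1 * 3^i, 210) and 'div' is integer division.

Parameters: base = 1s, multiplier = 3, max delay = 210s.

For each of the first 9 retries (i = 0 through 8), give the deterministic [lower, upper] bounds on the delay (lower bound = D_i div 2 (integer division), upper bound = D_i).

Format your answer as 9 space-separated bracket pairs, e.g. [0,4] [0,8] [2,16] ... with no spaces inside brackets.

Answer: [0,1] [1,3] [4,9] [13,27] [40,81] [105,210] [105,210] [105,210] [105,210]

Derivation:
Computing bounds per retry:
  i=0: D_i=min(1*3^0,210)=1, bounds=[0,1]
  i=1: D_i=min(1*3^1,210)=3, bounds=[1,3]
  i=2: D_i=min(1*3^2,210)=9, bounds=[4,9]
  i=3: D_i=min(1*3^3,210)=27, bounds=[13,27]
  i=4: D_i=min(1*3^4,210)=81, bounds=[40,81]
  i=5: D_i=min(1*3^5,210)=210, bounds=[105,210]
  i=6: D_i=min(1*3^6,210)=210, bounds=[105,210]
  i=7: D_i=min(1*3^7,210)=210, bounds=[105,210]
  i=8: D_i=min(1*3^8,210)=210, bounds=[105,210]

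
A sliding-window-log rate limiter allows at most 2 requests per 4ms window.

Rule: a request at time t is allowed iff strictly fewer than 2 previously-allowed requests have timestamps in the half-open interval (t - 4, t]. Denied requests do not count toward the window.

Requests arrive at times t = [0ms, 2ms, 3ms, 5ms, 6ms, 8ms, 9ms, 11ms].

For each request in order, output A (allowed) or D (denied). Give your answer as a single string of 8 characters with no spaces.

Tracking allowed requests in the window:
  req#1 t=0ms: ALLOW
  req#2 t=2ms: ALLOW
  req#3 t=3ms: DENY
  req#4 t=5ms: ALLOW
  req#5 t=6ms: ALLOW
  req#6 t=8ms: DENY
  req#7 t=9ms: ALLOW
  req#8 t=11ms: ALLOW

Answer: AADAADAA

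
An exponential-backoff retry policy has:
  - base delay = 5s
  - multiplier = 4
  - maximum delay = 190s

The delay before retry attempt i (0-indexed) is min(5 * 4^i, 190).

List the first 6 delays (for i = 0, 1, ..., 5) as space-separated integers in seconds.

Answer: 5 20 80 190 190 190

Derivation:
Computing each delay:
  i=0: min(5*4^0, 190) = 5
  i=1: min(5*4^1, 190) = 20
  i=2: min(5*4^2, 190) = 80
  i=3: min(5*4^3, 190) = 190
  i=4: min(5*4^4, 190) = 190
  i=5: min(5*4^5, 190) = 190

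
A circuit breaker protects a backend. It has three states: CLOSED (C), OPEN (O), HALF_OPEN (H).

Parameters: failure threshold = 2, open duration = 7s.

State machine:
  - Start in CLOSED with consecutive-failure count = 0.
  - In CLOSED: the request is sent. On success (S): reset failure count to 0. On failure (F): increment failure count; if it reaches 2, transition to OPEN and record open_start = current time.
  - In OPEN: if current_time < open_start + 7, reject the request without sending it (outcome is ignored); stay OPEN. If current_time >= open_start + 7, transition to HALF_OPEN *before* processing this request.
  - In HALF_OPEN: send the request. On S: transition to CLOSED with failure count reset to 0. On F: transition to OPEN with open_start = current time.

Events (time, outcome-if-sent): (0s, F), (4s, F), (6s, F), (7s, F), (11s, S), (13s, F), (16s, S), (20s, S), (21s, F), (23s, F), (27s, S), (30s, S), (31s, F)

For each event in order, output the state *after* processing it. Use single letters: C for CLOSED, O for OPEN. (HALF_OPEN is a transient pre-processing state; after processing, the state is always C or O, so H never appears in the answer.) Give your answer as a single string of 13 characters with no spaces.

Answer: COOOCCCCCOOCC

Derivation:
State after each event:
  event#1 t=0s outcome=F: state=CLOSED
  event#2 t=4s outcome=F: state=OPEN
  event#3 t=6s outcome=F: state=OPEN
  event#4 t=7s outcome=F: state=OPEN
  event#5 t=11s outcome=S: state=CLOSED
  event#6 t=13s outcome=F: state=CLOSED
  event#7 t=16s outcome=S: state=CLOSED
  event#8 t=20s outcome=S: state=CLOSED
  event#9 t=21s outcome=F: state=CLOSED
  event#10 t=23s outcome=F: state=OPEN
  event#11 t=27s outcome=S: state=OPEN
  event#12 t=30s outcome=S: state=CLOSED
  event#13 t=31s outcome=F: state=CLOSED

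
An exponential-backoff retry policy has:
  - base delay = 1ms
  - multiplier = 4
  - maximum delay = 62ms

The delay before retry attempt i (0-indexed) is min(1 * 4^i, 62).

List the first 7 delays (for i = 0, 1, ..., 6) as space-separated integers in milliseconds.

Computing each delay:
  i=0: min(1*4^0, 62) = 1
  i=1: min(1*4^1, 62) = 4
  i=2: min(1*4^2, 62) = 16
  i=3: min(1*4^3, 62) = 62
  i=4: min(1*4^4, 62) = 62
  i=5: min(1*4^5, 62) = 62
  i=6: min(1*4^6, 62) = 62

Answer: 1 4 16 62 62 62 62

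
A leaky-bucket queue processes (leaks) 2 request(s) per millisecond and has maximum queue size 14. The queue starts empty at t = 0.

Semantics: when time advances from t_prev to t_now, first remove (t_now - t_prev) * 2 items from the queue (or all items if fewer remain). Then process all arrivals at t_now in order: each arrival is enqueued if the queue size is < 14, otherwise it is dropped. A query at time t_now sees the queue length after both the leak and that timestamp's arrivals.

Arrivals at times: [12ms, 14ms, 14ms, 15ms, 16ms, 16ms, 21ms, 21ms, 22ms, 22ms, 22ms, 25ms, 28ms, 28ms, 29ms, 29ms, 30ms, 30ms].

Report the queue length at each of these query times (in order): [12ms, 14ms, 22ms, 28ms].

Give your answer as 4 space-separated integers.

Queue lengths at query times:
  query t=12ms: backlog = 1
  query t=14ms: backlog = 2
  query t=22ms: backlog = 3
  query t=28ms: backlog = 2

Answer: 1 2 3 2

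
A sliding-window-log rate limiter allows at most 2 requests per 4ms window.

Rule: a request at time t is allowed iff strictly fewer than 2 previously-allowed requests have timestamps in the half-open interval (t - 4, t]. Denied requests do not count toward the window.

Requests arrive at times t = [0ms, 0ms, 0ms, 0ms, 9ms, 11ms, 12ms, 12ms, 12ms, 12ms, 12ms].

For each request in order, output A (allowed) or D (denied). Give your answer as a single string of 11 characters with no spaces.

Answer: AADDAADDDDD

Derivation:
Tracking allowed requests in the window:
  req#1 t=0ms: ALLOW
  req#2 t=0ms: ALLOW
  req#3 t=0ms: DENY
  req#4 t=0ms: DENY
  req#5 t=9ms: ALLOW
  req#6 t=11ms: ALLOW
  req#7 t=12ms: DENY
  req#8 t=12ms: DENY
  req#9 t=12ms: DENY
  req#10 t=12ms: DENY
  req#11 t=12ms: DENY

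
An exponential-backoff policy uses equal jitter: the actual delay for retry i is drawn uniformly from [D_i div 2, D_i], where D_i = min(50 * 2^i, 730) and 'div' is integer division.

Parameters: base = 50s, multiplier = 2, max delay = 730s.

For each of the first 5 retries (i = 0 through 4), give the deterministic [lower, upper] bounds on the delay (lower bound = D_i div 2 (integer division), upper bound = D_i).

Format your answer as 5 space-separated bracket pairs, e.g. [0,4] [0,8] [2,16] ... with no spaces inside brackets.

Computing bounds per retry:
  i=0: D_i=min(50*2^0,730)=50, bounds=[25,50]
  i=1: D_i=min(50*2^1,730)=100, bounds=[50,100]
  i=2: D_i=min(50*2^2,730)=200, bounds=[100,200]
  i=3: D_i=min(50*2^3,730)=400, bounds=[200,400]
  i=4: D_i=min(50*2^4,730)=730, bounds=[365,730]

Answer: [25,50] [50,100] [100,200] [200,400] [365,730]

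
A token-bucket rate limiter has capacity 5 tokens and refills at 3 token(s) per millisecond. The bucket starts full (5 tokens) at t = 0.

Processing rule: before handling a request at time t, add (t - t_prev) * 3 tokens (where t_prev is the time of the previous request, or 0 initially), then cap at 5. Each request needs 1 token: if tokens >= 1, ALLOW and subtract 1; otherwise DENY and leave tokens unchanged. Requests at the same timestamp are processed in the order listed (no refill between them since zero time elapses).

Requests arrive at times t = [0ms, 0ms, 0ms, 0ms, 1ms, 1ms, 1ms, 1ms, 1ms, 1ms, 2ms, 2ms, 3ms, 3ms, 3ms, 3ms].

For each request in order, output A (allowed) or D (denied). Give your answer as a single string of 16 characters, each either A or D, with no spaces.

Answer: AAAAAAAADDAAAAAA

Derivation:
Simulating step by step:
  req#1 t=0ms: ALLOW
  req#2 t=0ms: ALLOW
  req#3 t=0ms: ALLOW
  req#4 t=0ms: ALLOW
  req#5 t=1ms: ALLOW
  req#6 t=1ms: ALLOW
  req#7 t=1ms: ALLOW
  req#8 t=1ms: ALLOW
  req#9 t=1ms: DENY
  req#10 t=1ms: DENY
  req#11 t=2ms: ALLOW
  req#12 t=2ms: ALLOW
  req#13 t=3ms: ALLOW
  req#14 t=3ms: ALLOW
  req#15 t=3ms: ALLOW
  req#16 t=3ms: ALLOW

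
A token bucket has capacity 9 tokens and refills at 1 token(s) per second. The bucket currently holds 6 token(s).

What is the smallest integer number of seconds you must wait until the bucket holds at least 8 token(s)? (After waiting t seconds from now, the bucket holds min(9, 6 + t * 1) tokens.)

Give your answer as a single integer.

Need 6 + t * 1 >= 8, so t >= 2/1.
Smallest integer t = ceil(2/1) = 2.

Answer: 2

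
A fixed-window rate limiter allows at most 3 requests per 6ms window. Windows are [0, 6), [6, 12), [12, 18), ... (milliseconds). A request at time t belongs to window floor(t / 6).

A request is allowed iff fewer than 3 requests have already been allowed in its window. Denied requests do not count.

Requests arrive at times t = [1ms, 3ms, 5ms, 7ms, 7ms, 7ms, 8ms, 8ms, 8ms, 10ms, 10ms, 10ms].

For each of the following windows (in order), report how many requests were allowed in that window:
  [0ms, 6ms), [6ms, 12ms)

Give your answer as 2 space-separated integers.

Answer: 3 3

Derivation:
Processing requests:
  req#1 t=1ms (window 0): ALLOW
  req#2 t=3ms (window 0): ALLOW
  req#3 t=5ms (window 0): ALLOW
  req#4 t=7ms (window 1): ALLOW
  req#5 t=7ms (window 1): ALLOW
  req#6 t=7ms (window 1): ALLOW
  req#7 t=8ms (window 1): DENY
  req#8 t=8ms (window 1): DENY
  req#9 t=8ms (window 1): DENY
  req#10 t=10ms (window 1): DENY
  req#11 t=10ms (window 1): DENY
  req#12 t=10ms (window 1): DENY

Allowed counts by window: 3 3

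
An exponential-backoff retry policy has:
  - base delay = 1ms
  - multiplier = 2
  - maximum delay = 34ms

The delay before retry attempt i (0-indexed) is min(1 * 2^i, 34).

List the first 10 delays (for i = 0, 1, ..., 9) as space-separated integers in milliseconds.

Computing each delay:
  i=0: min(1*2^0, 34) = 1
  i=1: min(1*2^1, 34) = 2
  i=2: min(1*2^2, 34) = 4
  i=3: min(1*2^3, 34) = 8
  i=4: min(1*2^4, 34) = 16
  i=5: min(1*2^5, 34) = 32
  i=6: min(1*2^6, 34) = 34
  i=7: min(1*2^7, 34) = 34
  i=8: min(1*2^8, 34) = 34
  i=9: min(1*2^9, 34) = 34

Answer: 1 2 4 8 16 32 34 34 34 34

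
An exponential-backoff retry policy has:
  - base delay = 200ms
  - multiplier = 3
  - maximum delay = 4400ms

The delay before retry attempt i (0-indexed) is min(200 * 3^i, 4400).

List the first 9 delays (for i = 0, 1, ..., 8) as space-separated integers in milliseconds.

Answer: 200 600 1800 4400 4400 4400 4400 4400 4400

Derivation:
Computing each delay:
  i=0: min(200*3^0, 4400) = 200
  i=1: min(200*3^1, 4400) = 600
  i=2: min(200*3^2, 4400) = 1800
  i=3: min(200*3^3, 4400) = 4400
  i=4: min(200*3^4, 4400) = 4400
  i=5: min(200*3^5, 4400) = 4400
  i=6: min(200*3^6, 4400) = 4400
  i=7: min(200*3^7, 4400) = 4400
  i=8: min(200*3^8, 4400) = 4400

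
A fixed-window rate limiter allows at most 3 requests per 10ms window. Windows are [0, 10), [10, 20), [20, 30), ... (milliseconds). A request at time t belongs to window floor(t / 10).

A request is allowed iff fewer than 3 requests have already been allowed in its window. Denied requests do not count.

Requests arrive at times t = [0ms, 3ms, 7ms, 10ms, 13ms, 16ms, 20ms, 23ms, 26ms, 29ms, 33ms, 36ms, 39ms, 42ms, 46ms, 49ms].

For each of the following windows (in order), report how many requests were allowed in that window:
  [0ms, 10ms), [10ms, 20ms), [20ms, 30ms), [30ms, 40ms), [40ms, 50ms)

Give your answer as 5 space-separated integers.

Answer: 3 3 3 3 3

Derivation:
Processing requests:
  req#1 t=0ms (window 0): ALLOW
  req#2 t=3ms (window 0): ALLOW
  req#3 t=7ms (window 0): ALLOW
  req#4 t=10ms (window 1): ALLOW
  req#5 t=13ms (window 1): ALLOW
  req#6 t=16ms (window 1): ALLOW
  req#7 t=20ms (window 2): ALLOW
  req#8 t=23ms (window 2): ALLOW
  req#9 t=26ms (window 2): ALLOW
  req#10 t=29ms (window 2): DENY
  req#11 t=33ms (window 3): ALLOW
  req#12 t=36ms (window 3): ALLOW
  req#13 t=39ms (window 3): ALLOW
  req#14 t=42ms (window 4): ALLOW
  req#15 t=46ms (window 4): ALLOW
  req#16 t=49ms (window 4): ALLOW

Allowed counts by window: 3 3 3 3 3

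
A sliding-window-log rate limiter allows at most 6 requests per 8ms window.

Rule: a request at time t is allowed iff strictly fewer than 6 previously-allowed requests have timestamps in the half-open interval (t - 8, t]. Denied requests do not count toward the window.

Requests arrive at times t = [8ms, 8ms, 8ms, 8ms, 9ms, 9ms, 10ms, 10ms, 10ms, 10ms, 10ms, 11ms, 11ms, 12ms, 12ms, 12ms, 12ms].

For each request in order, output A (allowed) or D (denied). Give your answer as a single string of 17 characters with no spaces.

Tracking allowed requests in the window:
  req#1 t=8ms: ALLOW
  req#2 t=8ms: ALLOW
  req#3 t=8ms: ALLOW
  req#4 t=8ms: ALLOW
  req#5 t=9ms: ALLOW
  req#6 t=9ms: ALLOW
  req#7 t=10ms: DENY
  req#8 t=10ms: DENY
  req#9 t=10ms: DENY
  req#10 t=10ms: DENY
  req#11 t=10ms: DENY
  req#12 t=11ms: DENY
  req#13 t=11ms: DENY
  req#14 t=12ms: DENY
  req#15 t=12ms: DENY
  req#16 t=12ms: DENY
  req#17 t=12ms: DENY

Answer: AAAAAADDDDDDDDDDD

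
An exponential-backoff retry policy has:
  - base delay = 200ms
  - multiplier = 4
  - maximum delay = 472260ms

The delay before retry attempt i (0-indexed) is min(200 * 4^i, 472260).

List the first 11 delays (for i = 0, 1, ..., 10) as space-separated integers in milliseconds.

Answer: 200 800 3200 12800 51200 204800 472260 472260 472260 472260 472260

Derivation:
Computing each delay:
  i=0: min(200*4^0, 472260) = 200
  i=1: min(200*4^1, 472260) = 800
  i=2: min(200*4^2, 472260) = 3200
  i=3: min(200*4^3, 472260) = 12800
  i=4: min(200*4^4, 472260) = 51200
  i=5: min(200*4^5, 472260) = 204800
  i=6: min(200*4^6, 472260) = 472260
  i=7: min(200*4^7, 472260) = 472260
  i=8: min(200*4^8, 472260) = 472260
  i=9: min(200*4^9, 472260) = 472260
  i=10: min(200*4^10, 472260) = 472260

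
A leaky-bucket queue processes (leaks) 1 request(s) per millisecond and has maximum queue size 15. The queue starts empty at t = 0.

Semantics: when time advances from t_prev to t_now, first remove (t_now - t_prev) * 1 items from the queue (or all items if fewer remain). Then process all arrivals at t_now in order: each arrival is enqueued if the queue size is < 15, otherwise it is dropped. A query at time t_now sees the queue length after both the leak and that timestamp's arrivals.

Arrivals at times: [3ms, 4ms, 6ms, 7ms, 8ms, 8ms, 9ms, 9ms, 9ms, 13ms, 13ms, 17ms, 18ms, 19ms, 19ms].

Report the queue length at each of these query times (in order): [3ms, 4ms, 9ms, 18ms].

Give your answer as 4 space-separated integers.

Queue lengths at query times:
  query t=3ms: backlog = 1
  query t=4ms: backlog = 1
  query t=9ms: backlog = 4
  query t=18ms: backlog = 1

Answer: 1 1 4 1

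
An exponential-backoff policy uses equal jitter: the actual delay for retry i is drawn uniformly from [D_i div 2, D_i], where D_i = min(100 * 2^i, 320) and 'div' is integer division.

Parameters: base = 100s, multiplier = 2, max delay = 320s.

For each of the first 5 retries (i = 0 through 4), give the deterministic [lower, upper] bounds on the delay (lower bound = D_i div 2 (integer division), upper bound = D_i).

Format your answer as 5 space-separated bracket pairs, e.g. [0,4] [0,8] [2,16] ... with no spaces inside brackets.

Computing bounds per retry:
  i=0: D_i=min(100*2^0,320)=100, bounds=[50,100]
  i=1: D_i=min(100*2^1,320)=200, bounds=[100,200]
  i=2: D_i=min(100*2^2,320)=320, bounds=[160,320]
  i=3: D_i=min(100*2^3,320)=320, bounds=[160,320]
  i=4: D_i=min(100*2^4,320)=320, bounds=[160,320]

Answer: [50,100] [100,200] [160,320] [160,320] [160,320]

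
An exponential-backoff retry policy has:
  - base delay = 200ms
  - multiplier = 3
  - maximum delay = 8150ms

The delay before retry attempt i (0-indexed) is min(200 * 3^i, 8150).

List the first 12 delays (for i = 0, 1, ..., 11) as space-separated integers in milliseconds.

Computing each delay:
  i=0: min(200*3^0, 8150) = 200
  i=1: min(200*3^1, 8150) = 600
  i=2: min(200*3^2, 8150) = 1800
  i=3: min(200*3^3, 8150) = 5400
  i=4: min(200*3^4, 8150) = 8150
  i=5: min(200*3^5, 8150) = 8150
  i=6: min(200*3^6, 8150) = 8150
  i=7: min(200*3^7, 8150) = 8150
  i=8: min(200*3^8, 8150) = 8150
  i=9: min(200*3^9, 8150) = 8150
  i=10: min(200*3^10, 8150) = 8150
  i=11: min(200*3^11, 8150) = 8150

Answer: 200 600 1800 5400 8150 8150 8150 8150 8150 8150 8150 8150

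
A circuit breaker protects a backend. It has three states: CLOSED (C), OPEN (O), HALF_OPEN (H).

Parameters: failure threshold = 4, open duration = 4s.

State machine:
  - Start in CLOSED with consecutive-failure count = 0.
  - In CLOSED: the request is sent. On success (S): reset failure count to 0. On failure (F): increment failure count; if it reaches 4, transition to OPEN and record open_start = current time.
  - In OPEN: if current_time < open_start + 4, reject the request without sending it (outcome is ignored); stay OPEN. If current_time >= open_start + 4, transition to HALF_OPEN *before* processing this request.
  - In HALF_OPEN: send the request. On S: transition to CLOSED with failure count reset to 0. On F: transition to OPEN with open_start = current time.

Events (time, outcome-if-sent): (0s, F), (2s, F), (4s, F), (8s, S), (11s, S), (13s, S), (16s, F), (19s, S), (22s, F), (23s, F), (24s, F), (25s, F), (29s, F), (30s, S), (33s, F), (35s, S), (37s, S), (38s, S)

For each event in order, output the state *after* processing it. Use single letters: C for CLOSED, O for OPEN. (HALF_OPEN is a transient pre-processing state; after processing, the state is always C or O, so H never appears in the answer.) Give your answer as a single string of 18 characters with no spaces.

State after each event:
  event#1 t=0s outcome=F: state=CLOSED
  event#2 t=2s outcome=F: state=CLOSED
  event#3 t=4s outcome=F: state=CLOSED
  event#4 t=8s outcome=S: state=CLOSED
  event#5 t=11s outcome=S: state=CLOSED
  event#6 t=13s outcome=S: state=CLOSED
  event#7 t=16s outcome=F: state=CLOSED
  event#8 t=19s outcome=S: state=CLOSED
  event#9 t=22s outcome=F: state=CLOSED
  event#10 t=23s outcome=F: state=CLOSED
  event#11 t=24s outcome=F: state=CLOSED
  event#12 t=25s outcome=F: state=OPEN
  event#13 t=29s outcome=F: state=OPEN
  event#14 t=30s outcome=S: state=OPEN
  event#15 t=33s outcome=F: state=OPEN
  event#16 t=35s outcome=S: state=OPEN
  event#17 t=37s outcome=S: state=CLOSED
  event#18 t=38s outcome=S: state=CLOSED

Answer: CCCCCCCCCCCOOOOOCC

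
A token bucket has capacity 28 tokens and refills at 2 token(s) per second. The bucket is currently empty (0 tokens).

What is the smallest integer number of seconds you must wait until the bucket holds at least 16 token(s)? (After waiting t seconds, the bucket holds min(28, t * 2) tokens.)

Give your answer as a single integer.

Answer: 8

Derivation:
Need t * 2 >= 16, so t >= 16/2.
Smallest integer t = ceil(16/2) = 8.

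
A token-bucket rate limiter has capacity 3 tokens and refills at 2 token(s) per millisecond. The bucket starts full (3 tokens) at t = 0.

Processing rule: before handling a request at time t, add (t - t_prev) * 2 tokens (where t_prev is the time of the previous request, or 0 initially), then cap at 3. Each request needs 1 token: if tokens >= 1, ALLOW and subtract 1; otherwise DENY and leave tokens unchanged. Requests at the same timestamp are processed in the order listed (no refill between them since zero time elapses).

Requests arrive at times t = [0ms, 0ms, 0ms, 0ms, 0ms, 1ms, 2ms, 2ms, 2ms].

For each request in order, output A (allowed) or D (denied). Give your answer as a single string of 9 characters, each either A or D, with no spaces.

Simulating step by step:
  req#1 t=0ms: ALLOW
  req#2 t=0ms: ALLOW
  req#3 t=0ms: ALLOW
  req#4 t=0ms: DENY
  req#5 t=0ms: DENY
  req#6 t=1ms: ALLOW
  req#7 t=2ms: ALLOW
  req#8 t=2ms: ALLOW
  req#9 t=2ms: ALLOW

Answer: AAADDAAAA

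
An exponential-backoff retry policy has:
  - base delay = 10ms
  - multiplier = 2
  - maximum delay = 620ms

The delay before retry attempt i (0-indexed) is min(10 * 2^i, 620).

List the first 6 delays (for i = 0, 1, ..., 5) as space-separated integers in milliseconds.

Answer: 10 20 40 80 160 320

Derivation:
Computing each delay:
  i=0: min(10*2^0, 620) = 10
  i=1: min(10*2^1, 620) = 20
  i=2: min(10*2^2, 620) = 40
  i=3: min(10*2^3, 620) = 80
  i=4: min(10*2^4, 620) = 160
  i=5: min(10*2^5, 620) = 320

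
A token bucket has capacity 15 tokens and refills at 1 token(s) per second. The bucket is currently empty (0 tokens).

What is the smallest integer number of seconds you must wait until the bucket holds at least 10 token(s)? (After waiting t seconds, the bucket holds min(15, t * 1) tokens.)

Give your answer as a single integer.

Answer: 10

Derivation:
Need t * 1 >= 10, so t >= 10/1.
Smallest integer t = ceil(10/1) = 10.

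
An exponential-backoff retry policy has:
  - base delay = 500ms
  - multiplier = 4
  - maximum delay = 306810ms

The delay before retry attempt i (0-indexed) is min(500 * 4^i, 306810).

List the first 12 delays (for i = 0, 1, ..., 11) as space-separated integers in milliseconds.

Computing each delay:
  i=0: min(500*4^0, 306810) = 500
  i=1: min(500*4^1, 306810) = 2000
  i=2: min(500*4^2, 306810) = 8000
  i=3: min(500*4^3, 306810) = 32000
  i=4: min(500*4^4, 306810) = 128000
  i=5: min(500*4^5, 306810) = 306810
  i=6: min(500*4^6, 306810) = 306810
  i=7: min(500*4^7, 306810) = 306810
  i=8: min(500*4^8, 306810) = 306810
  i=9: min(500*4^9, 306810) = 306810
  i=10: min(500*4^10, 306810) = 306810
  i=11: min(500*4^11, 306810) = 306810

Answer: 500 2000 8000 32000 128000 306810 306810 306810 306810 306810 306810 306810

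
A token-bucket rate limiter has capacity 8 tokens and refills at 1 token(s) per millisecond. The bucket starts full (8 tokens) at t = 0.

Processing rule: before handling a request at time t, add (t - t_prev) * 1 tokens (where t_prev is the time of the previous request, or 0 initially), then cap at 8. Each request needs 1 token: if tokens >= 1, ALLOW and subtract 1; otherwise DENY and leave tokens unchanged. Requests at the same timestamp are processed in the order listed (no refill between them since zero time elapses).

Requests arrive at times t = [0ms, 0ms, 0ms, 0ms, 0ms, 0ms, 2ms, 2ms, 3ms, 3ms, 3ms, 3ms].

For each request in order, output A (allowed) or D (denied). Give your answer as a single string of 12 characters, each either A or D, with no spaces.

Answer: AAAAAAAAAAAD

Derivation:
Simulating step by step:
  req#1 t=0ms: ALLOW
  req#2 t=0ms: ALLOW
  req#3 t=0ms: ALLOW
  req#4 t=0ms: ALLOW
  req#5 t=0ms: ALLOW
  req#6 t=0ms: ALLOW
  req#7 t=2ms: ALLOW
  req#8 t=2ms: ALLOW
  req#9 t=3ms: ALLOW
  req#10 t=3ms: ALLOW
  req#11 t=3ms: ALLOW
  req#12 t=3ms: DENY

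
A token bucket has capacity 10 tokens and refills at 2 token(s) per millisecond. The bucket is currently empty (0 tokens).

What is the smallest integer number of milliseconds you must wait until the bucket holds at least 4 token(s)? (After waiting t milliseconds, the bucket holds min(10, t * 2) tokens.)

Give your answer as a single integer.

Answer: 2

Derivation:
Need t * 2 >= 4, so t >= 4/2.
Smallest integer t = ceil(4/2) = 2.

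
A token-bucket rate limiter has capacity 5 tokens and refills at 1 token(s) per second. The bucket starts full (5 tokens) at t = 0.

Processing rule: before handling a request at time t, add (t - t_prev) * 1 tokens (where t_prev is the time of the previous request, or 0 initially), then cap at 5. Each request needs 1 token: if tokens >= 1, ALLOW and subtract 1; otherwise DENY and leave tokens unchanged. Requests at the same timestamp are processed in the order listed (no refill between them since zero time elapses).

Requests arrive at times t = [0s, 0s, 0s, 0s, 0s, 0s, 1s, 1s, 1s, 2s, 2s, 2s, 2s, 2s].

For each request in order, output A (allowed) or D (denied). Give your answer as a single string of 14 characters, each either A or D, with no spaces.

Simulating step by step:
  req#1 t=0s: ALLOW
  req#2 t=0s: ALLOW
  req#3 t=0s: ALLOW
  req#4 t=0s: ALLOW
  req#5 t=0s: ALLOW
  req#6 t=0s: DENY
  req#7 t=1s: ALLOW
  req#8 t=1s: DENY
  req#9 t=1s: DENY
  req#10 t=2s: ALLOW
  req#11 t=2s: DENY
  req#12 t=2s: DENY
  req#13 t=2s: DENY
  req#14 t=2s: DENY

Answer: AAAAADADDADDDD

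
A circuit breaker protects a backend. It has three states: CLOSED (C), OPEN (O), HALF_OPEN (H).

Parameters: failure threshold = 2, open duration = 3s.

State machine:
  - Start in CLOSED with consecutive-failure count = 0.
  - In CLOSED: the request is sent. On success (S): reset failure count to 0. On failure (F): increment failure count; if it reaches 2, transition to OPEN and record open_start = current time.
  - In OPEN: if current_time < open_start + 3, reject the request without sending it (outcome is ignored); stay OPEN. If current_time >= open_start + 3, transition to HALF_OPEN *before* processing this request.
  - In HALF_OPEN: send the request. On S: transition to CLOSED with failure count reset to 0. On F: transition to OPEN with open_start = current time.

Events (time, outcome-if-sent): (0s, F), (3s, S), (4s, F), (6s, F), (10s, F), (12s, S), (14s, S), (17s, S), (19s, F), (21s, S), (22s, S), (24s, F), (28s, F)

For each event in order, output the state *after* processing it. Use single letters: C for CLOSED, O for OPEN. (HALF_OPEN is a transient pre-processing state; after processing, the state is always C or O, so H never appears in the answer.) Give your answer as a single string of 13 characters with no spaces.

Answer: CCCOOOCCCCCCO

Derivation:
State after each event:
  event#1 t=0s outcome=F: state=CLOSED
  event#2 t=3s outcome=S: state=CLOSED
  event#3 t=4s outcome=F: state=CLOSED
  event#4 t=6s outcome=F: state=OPEN
  event#5 t=10s outcome=F: state=OPEN
  event#6 t=12s outcome=S: state=OPEN
  event#7 t=14s outcome=S: state=CLOSED
  event#8 t=17s outcome=S: state=CLOSED
  event#9 t=19s outcome=F: state=CLOSED
  event#10 t=21s outcome=S: state=CLOSED
  event#11 t=22s outcome=S: state=CLOSED
  event#12 t=24s outcome=F: state=CLOSED
  event#13 t=28s outcome=F: state=OPEN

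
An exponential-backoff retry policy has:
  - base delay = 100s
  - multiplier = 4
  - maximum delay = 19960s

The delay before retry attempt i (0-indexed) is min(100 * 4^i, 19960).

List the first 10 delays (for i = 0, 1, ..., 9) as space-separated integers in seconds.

Computing each delay:
  i=0: min(100*4^0, 19960) = 100
  i=1: min(100*4^1, 19960) = 400
  i=2: min(100*4^2, 19960) = 1600
  i=3: min(100*4^3, 19960) = 6400
  i=4: min(100*4^4, 19960) = 19960
  i=5: min(100*4^5, 19960) = 19960
  i=6: min(100*4^6, 19960) = 19960
  i=7: min(100*4^7, 19960) = 19960
  i=8: min(100*4^8, 19960) = 19960
  i=9: min(100*4^9, 19960) = 19960

Answer: 100 400 1600 6400 19960 19960 19960 19960 19960 19960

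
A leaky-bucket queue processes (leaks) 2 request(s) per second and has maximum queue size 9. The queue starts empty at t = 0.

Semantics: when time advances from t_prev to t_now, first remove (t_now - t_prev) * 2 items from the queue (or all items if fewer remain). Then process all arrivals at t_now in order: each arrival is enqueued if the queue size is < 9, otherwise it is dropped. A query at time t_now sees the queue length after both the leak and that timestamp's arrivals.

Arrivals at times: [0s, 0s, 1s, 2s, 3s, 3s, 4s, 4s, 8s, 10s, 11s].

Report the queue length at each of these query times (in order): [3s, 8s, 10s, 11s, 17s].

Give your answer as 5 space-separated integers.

Answer: 2 1 1 1 0

Derivation:
Queue lengths at query times:
  query t=3s: backlog = 2
  query t=8s: backlog = 1
  query t=10s: backlog = 1
  query t=11s: backlog = 1
  query t=17s: backlog = 0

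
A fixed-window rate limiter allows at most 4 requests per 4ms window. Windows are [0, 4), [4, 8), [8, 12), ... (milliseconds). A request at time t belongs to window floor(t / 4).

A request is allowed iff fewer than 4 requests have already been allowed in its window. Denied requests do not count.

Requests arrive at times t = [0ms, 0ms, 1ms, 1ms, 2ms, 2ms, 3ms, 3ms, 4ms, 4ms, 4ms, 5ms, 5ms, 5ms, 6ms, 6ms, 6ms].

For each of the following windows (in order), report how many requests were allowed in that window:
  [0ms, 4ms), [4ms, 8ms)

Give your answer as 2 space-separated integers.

Processing requests:
  req#1 t=0ms (window 0): ALLOW
  req#2 t=0ms (window 0): ALLOW
  req#3 t=1ms (window 0): ALLOW
  req#4 t=1ms (window 0): ALLOW
  req#5 t=2ms (window 0): DENY
  req#6 t=2ms (window 0): DENY
  req#7 t=3ms (window 0): DENY
  req#8 t=3ms (window 0): DENY
  req#9 t=4ms (window 1): ALLOW
  req#10 t=4ms (window 1): ALLOW
  req#11 t=4ms (window 1): ALLOW
  req#12 t=5ms (window 1): ALLOW
  req#13 t=5ms (window 1): DENY
  req#14 t=5ms (window 1): DENY
  req#15 t=6ms (window 1): DENY
  req#16 t=6ms (window 1): DENY
  req#17 t=6ms (window 1): DENY

Allowed counts by window: 4 4

Answer: 4 4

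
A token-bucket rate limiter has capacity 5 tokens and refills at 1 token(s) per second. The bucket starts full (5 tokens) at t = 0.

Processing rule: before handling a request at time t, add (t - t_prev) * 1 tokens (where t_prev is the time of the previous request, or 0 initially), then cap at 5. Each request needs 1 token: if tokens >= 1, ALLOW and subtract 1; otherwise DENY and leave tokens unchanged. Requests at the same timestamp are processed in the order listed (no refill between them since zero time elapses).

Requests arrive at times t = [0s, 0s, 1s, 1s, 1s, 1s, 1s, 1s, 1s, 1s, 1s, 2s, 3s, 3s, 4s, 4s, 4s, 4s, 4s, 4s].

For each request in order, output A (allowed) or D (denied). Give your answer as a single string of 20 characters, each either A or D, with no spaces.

Simulating step by step:
  req#1 t=0s: ALLOW
  req#2 t=0s: ALLOW
  req#3 t=1s: ALLOW
  req#4 t=1s: ALLOW
  req#5 t=1s: ALLOW
  req#6 t=1s: ALLOW
  req#7 t=1s: DENY
  req#8 t=1s: DENY
  req#9 t=1s: DENY
  req#10 t=1s: DENY
  req#11 t=1s: DENY
  req#12 t=2s: ALLOW
  req#13 t=3s: ALLOW
  req#14 t=3s: DENY
  req#15 t=4s: ALLOW
  req#16 t=4s: DENY
  req#17 t=4s: DENY
  req#18 t=4s: DENY
  req#19 t=4s: DENY
  req#20 t=4s: DENY

Answer: AAAAAADDDDDAADADDDDD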